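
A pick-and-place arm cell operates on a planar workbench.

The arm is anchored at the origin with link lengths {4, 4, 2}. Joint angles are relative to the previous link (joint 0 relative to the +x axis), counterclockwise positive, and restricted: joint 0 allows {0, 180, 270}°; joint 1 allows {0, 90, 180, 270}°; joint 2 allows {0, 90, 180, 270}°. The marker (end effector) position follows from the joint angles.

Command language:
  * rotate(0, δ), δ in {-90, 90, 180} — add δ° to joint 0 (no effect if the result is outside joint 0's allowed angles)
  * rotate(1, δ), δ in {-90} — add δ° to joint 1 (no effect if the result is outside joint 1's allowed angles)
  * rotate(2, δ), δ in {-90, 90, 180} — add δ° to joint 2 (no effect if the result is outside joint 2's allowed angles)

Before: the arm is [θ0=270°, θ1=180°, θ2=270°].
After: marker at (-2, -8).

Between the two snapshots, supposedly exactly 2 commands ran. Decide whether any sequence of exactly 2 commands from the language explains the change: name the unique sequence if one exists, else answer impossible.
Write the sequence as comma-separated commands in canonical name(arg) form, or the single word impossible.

rotate(1, -90), rotate(1, -90)

initial: [θ0=270°, θ1=180°, θ2=270°]
step 1 (rotate(1, -90)): [θ0=270°, θ1=90°, θ2=270°]
step 2 (rotate(1, -90)): [θ0=270°, θ1=0°, θ2=270°]
no other 2-command option fits: unique.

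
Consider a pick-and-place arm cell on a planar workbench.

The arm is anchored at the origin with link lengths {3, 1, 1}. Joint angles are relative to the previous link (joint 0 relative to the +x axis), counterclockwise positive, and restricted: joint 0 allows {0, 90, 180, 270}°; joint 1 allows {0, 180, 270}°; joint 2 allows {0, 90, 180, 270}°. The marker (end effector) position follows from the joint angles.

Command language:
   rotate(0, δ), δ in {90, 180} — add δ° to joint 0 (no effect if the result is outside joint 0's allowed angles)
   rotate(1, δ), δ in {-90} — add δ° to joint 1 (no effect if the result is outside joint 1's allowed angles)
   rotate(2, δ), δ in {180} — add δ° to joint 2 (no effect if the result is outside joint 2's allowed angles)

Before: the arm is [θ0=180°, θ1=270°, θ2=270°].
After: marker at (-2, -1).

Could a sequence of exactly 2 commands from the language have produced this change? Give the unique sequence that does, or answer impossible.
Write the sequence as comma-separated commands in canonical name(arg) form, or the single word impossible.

t0: [θ0=180°, θ1=270°, θ2=270°]
step 1 (rotate(1, -90)): [θ0=180°, θ1=180°, θ2=270°]
step 2 (rotate(1, -90)): [θ0=180°, θ1=180°, θ2=270°]
all 16 alternatives checked — unique.

rotate(1, -90), rotate(1, -90)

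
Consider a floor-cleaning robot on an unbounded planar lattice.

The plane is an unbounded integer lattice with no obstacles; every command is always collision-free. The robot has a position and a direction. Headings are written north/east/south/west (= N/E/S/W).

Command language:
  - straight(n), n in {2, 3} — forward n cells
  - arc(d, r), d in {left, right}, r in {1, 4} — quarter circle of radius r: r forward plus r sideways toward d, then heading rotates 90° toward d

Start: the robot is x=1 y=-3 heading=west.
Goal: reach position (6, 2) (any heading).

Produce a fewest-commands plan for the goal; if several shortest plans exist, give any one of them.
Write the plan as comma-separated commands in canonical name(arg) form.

arc(right, 1), arc(right, 4), straight(2)

from: x=1 y=-3 heading=west
[1] after arc(right, 1): x=0 y=-2 heading=north
[2] after arc(right, 4): x=4 y=2 heading=east
[3] after straight(2): x=6 y=2 heading=east
minimal: 3 command(s), checked below 3.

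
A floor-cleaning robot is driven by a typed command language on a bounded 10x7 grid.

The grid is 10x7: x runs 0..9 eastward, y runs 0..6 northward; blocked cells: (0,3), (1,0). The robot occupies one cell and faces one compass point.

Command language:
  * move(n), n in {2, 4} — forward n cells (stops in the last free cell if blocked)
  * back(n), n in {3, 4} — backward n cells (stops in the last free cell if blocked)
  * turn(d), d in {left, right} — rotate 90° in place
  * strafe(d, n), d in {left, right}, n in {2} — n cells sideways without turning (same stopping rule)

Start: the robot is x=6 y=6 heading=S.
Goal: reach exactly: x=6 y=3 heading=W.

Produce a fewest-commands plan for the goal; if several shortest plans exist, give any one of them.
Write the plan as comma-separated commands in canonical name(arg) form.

move(4), move(4), back(3), turn(right)

from: x=6 y=6 heading=S
t=1 move(4) ⇒ x=6 y=2 heading=S
t=2 move(4) ⇒ x=6 y=0 heading=S
t=3 back(3) ⇒ x=6 y=3 heading=S
t=4 turn(right) ⇒ x=6 y=3 heading=W
shorter routes all fall short; 4 is best.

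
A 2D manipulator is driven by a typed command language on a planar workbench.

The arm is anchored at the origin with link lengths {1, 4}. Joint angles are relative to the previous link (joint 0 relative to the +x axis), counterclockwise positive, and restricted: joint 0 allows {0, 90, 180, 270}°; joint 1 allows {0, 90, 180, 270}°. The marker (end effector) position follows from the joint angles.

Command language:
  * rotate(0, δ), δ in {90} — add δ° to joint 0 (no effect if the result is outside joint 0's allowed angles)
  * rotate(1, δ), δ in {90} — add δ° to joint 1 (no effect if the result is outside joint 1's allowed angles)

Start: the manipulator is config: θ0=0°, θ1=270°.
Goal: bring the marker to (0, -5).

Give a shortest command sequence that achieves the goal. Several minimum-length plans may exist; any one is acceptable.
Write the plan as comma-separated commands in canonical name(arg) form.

initial: config: θ0=0°, θ1=270°
1. rotate(1, 90) → config: θ0=0°, θ1=0°
2. rotate(0, 90) → config: θ0=90°, θ1=0°
3. rotate(0, 90) → config: θ0=180°, θ1=0°
4. rotate(0, 90) → config: θ0=270°, θ1=0°
minimal: 4 command(s), checked below 4.

rotate(1, 90), rotate(0, 90), rotate(0, 90), rotate(0, 90)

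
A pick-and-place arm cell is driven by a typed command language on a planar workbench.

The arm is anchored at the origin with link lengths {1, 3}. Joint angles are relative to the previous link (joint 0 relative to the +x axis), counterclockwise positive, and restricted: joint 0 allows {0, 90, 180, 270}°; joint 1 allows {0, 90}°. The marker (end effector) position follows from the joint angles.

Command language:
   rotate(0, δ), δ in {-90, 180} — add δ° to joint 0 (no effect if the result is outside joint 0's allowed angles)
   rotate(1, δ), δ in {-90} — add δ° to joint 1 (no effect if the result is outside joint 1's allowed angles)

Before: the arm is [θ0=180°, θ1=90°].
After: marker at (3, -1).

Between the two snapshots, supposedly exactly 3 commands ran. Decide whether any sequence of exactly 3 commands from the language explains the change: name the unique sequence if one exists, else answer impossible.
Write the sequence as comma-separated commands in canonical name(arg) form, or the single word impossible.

from: [θ0=180°, θ1=90°]
step 1 (rotate(0, -90)): [θ0=90°, θ1=90°]
step 2 (rotate(0, -90)): [θ0=0°, θ1=90°]
step 3 (rotate(0, -90)): [θ0=270°, θ1=90°]
no other 3-command option fits: unique.

rotate(0, -90), rotate(0, -90), rotate(0, -90)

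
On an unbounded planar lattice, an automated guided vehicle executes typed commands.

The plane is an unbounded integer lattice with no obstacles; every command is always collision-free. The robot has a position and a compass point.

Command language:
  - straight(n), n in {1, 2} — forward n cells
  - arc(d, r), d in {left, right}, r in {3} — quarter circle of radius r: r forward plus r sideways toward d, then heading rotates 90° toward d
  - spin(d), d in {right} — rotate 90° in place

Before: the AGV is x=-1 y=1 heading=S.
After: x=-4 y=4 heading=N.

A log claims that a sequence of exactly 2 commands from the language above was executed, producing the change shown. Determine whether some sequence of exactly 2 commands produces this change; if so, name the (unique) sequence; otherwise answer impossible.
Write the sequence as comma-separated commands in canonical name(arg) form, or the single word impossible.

key: order matters: swapping spin(right) and arc(right, 3) lands elsewhere
initial: x=-1 y=1 heading=S
t=1 spin(right) ⇒ x=-1 y=1 heading=W
t=2 arc(right, 3) ⇒ x=-4 y=4 heading=N
all 25 alternatives checked — unique.

spin(right), arc(right, 3)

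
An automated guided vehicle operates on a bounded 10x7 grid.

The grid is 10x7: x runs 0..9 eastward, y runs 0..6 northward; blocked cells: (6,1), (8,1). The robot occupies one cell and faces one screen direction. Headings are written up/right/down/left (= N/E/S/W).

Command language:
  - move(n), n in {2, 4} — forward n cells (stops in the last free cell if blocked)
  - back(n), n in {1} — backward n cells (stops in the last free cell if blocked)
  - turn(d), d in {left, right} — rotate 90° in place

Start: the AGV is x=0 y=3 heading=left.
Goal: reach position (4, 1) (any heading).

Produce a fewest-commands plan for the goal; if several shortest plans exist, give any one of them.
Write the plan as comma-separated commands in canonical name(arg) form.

initial: x=0 y=3 heading=left
step 1 (turn(left)): x=0 y=3 heading=down
step 2 (move(2)): x=0 y=1 heading=down
step 3 (turn(left)): x=0 y=1 heading=right
step 4 (move(4)): x=4 y=1 heading=right
no 3-step plan works, so 4 is optimal.

turn(left), move(2), turn(left), move(4)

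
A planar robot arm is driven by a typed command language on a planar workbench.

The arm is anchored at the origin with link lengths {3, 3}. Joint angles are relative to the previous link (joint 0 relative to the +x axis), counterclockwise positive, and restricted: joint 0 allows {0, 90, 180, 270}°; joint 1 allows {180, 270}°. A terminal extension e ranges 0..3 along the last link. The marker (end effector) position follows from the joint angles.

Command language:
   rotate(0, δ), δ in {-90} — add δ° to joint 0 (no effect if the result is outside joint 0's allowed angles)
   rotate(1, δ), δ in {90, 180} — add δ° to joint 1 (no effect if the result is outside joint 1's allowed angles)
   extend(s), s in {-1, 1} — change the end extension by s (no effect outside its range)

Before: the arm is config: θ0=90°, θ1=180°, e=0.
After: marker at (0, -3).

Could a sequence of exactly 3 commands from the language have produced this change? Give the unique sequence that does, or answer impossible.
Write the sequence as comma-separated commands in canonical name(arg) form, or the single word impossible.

extend(1), extend(1), extend(1)

start: config: θ0=90°, θ1=180°, e=0
[1] after extend(1): config: θ0=90°, θ1=180°, e=1
[2] after extend(1): config: θ0=90°, θ1=180°, e=2
[3] after extend(1): config: θ0=90°, θ1=180°, e=3
no other 3-command option fits: unique.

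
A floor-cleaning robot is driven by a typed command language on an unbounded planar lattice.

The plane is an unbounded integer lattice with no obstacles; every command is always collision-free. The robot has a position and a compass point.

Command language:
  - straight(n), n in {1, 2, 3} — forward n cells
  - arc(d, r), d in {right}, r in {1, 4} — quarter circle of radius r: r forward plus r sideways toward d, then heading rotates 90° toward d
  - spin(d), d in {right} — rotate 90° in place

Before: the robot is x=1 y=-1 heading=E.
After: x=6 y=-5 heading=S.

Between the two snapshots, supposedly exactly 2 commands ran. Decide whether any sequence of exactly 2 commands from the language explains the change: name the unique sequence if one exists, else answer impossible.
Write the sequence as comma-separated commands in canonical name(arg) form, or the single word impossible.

key: position moved to (6,-5) AND the heading swung to S — translation plus rotation needed
from: x=1 y=-1 heading=E
1. straight(1) → x=2 y=-1 heading=E
2. arc(right, 4) → x=6 y=-5 heading=S
no other 2-command option fits: unique.

straight(1), arc(right, 4)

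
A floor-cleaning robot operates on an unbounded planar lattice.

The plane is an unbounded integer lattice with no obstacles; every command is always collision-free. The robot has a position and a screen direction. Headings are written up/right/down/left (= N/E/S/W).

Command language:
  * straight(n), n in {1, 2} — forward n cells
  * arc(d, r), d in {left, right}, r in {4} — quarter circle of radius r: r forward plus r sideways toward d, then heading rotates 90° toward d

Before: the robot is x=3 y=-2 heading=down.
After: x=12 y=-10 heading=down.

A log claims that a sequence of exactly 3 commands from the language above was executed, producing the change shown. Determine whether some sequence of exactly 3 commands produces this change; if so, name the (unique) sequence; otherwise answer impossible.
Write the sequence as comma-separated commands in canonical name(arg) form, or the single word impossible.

arc(left, 4), straight(1), arc(right, 4)

key: order matters: swapping arc(left, 4) and arc(right, 4) lands elsewhere
from: x=3 y=-2 heading=down
[1] after arc(left, 4): x=7 y=-6 heading=right
[2] after straight(1): x=8 y=-6 heading=right
[3] after arc(right, 4): x=12 y=-10 heading=down
no other 3-command option fits: unique.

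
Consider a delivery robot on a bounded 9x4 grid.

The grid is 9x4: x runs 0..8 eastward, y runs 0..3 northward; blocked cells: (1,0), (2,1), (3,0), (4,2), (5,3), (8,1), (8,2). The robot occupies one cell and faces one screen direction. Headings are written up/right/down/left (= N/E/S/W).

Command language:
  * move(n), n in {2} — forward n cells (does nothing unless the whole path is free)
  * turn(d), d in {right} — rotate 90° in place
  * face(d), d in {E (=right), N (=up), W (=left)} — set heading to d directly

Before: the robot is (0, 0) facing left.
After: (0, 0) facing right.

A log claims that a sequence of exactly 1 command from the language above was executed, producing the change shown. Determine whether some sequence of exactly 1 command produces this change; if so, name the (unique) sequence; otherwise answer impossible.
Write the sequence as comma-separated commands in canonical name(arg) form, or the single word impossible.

face(E)

key: parked at (0,0) the whole time — nothing moves the robot
t0: (0, 0) facing left
1. face(E) → (0, 0) facing right
no rival 1-sequence matches.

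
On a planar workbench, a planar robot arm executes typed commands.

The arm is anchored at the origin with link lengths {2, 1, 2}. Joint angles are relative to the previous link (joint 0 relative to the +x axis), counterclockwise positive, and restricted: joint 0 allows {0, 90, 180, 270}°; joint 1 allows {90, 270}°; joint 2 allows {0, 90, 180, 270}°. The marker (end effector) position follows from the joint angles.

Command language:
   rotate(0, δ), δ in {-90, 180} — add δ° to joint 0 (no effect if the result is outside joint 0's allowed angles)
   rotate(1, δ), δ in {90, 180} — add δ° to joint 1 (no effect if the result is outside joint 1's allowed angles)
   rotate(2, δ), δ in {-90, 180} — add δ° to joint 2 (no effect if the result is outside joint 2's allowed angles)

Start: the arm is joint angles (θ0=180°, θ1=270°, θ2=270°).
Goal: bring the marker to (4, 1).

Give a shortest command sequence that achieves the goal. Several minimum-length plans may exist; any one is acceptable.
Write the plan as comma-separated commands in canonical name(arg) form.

from: joint angles (θ0=180°, θ1=270°, θ2=270°)
t=1 rotate(0, 180) ⇒ joint angles (θ0=0°, θ1=270°, θ2=270°)
t=2 rotate(1, 180) ⇒ joint angles (θ0=0°, θ1=90°, θ2=270°)
nothing shorter than 2 reaches the goal.

rotate(0, 180), rotate(1, 180)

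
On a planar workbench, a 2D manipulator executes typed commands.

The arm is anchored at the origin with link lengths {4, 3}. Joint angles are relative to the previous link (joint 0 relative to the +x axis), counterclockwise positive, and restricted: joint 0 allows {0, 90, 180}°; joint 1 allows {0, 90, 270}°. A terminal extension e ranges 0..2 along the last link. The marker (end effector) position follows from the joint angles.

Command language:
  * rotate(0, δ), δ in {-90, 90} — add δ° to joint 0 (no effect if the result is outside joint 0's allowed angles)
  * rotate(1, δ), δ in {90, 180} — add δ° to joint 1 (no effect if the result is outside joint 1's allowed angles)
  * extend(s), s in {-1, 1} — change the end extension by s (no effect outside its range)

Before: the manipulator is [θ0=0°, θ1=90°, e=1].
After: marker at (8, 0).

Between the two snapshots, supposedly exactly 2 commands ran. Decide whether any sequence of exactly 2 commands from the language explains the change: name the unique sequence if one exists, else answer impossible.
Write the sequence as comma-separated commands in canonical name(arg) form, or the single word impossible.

key: running rotate(1, 90) before rotate(1, 180) would end elsewhere — order is forced
initial: [θ0=0°, θ1=90°, e=1]
step 1 (rotate(1, 180)): [θ0=0°, θ1=270°, e=1]
step 2 (rotate(1, 90)): [θ0=0°, θ1=0°, e=1]
uniquely the one of 36 2-step routes that fits.

rotate(1, 180), rotate(1, 90)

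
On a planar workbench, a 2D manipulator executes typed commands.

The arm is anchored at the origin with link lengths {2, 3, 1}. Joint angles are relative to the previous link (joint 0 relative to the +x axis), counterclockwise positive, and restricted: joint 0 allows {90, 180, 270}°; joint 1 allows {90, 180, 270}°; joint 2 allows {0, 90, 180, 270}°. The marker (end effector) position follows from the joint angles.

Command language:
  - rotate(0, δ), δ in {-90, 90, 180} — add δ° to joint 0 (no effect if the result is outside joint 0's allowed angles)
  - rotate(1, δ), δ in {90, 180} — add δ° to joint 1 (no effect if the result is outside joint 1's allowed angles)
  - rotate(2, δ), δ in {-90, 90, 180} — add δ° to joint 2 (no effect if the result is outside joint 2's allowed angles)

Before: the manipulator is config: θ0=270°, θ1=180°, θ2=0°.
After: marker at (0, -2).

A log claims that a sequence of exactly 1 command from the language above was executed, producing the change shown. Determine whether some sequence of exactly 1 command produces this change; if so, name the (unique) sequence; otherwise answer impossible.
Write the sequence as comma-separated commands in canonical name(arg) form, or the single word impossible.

t0: config: θ0=270°, θ1=180°, θ2=0°
[1] after rotate(0, 180): config: θ0=90°, θ1=180°, θ2=0°
no rival 1-sequence matches.

rotate(0, 180)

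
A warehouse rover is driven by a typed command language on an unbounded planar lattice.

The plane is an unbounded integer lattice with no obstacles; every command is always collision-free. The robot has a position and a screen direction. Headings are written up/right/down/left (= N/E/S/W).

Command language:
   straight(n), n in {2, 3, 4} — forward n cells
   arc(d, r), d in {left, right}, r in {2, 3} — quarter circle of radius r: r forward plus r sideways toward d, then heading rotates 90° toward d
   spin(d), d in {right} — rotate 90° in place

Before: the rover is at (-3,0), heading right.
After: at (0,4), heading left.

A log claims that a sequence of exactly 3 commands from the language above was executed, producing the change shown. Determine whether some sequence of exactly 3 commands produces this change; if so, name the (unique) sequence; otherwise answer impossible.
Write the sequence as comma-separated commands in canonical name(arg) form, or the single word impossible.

key: running arc(left, 2) before straight(3) would end elsewhere — order is forced
initial: at (-3,0), heading right
[1] after straight(3): at (0,0), heading right
[2] after arc(left, 2): at (2,2), heading up
[3] after arc(left, 2): at (0,4), heading left
no other 3-command option fits: unique.

straight(3), arc(left, 2), arc(left, 2)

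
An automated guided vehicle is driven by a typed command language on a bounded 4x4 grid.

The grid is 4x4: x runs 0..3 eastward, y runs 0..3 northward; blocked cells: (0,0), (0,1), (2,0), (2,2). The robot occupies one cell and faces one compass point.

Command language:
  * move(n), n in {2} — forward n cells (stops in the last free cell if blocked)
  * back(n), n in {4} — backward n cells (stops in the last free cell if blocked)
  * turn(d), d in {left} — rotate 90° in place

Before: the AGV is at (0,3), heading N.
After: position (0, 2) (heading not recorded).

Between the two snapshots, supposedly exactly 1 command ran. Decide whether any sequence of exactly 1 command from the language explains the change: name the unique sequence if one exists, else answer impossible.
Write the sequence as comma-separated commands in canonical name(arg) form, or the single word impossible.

back(4)

key: back(4) is stopped early by the blocked cell at (0,1)
initial: at (0,3), heading N
step 1 (back(4)): at (0,2), heading N
no rival 1-sequence matches.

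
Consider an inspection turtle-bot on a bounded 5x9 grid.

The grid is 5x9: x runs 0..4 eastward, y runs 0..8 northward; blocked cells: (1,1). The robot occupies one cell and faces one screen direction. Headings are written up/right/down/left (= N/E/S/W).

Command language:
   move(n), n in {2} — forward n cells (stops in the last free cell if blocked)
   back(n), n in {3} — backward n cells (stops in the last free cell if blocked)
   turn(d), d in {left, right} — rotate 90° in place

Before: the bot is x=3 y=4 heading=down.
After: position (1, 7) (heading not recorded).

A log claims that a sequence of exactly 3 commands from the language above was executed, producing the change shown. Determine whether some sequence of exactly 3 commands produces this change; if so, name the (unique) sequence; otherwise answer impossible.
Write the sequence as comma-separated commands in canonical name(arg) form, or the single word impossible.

key: order matters: swapping back(3) and move(2) lands elsewhere
initial: x=3 y=4 heading=down
t=1 back(3) ⇒ x=3 y=7 heading=down
t=2 turn(right) ⇒ x=3 y=7 heading=left
t=3 move(2) ⇒ x=1 y=7 heading=left
no other 3-command option fits: unique.

back(3), turn(right), move(2)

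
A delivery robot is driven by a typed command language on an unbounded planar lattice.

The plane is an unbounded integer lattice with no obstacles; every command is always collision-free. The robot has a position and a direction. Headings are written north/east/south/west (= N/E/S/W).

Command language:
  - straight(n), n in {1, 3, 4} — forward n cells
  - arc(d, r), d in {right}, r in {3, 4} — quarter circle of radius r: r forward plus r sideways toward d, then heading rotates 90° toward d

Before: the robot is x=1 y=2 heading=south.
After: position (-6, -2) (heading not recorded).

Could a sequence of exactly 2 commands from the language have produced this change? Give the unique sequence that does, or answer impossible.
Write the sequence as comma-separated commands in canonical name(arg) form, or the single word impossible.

key: order matters: swapping arc(right, 4) and straight(3) lands elsewhere
start: x=1 y=2 heading=south
1. arc(right, 4) → x=-3 y=-2 heading=west
2. straight(3) → x=-6 y=-2 heading=west
all 25 alternatives checked — unique.

arc(right, 4), straight(3)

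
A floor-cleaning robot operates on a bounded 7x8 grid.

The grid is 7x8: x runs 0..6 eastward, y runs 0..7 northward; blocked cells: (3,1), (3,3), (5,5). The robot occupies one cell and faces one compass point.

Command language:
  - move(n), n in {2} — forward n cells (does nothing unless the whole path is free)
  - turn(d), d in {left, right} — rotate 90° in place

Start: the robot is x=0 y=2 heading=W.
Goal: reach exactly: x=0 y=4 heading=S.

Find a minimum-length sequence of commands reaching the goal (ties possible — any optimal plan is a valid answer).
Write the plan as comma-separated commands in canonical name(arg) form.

from: x=0 y=2 heading=W
[1] after turn(right): x=0 y=2 heading=N
[2] after move(2): x=0 y=4 heading=N
[3] after turn(left): x=0 y=4 heading=W
[4] after turn(left): x=0 y=4 heading=S
minimal: 4 command(s), checked below 4.

turn(right), move(2), turn(left), turn(left)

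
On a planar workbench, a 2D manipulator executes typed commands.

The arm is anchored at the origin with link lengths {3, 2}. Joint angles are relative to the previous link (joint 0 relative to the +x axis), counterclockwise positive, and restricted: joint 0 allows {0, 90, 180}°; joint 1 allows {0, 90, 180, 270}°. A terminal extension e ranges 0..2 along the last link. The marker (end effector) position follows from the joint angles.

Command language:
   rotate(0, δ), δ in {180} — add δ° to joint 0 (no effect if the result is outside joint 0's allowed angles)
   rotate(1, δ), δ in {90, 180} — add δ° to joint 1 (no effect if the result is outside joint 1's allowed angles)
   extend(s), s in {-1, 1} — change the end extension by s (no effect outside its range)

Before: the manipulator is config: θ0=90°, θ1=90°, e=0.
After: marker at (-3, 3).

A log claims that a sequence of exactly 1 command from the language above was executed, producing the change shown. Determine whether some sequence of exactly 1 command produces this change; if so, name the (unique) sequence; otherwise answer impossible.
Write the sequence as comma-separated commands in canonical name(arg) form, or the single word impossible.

extend(1)

start: config: θ0=90°, θ1=90°, e=0
step 1 (extend(1)): config: θ0=90°, θ1=90°, e=1
all 5 alternatives checked — unique.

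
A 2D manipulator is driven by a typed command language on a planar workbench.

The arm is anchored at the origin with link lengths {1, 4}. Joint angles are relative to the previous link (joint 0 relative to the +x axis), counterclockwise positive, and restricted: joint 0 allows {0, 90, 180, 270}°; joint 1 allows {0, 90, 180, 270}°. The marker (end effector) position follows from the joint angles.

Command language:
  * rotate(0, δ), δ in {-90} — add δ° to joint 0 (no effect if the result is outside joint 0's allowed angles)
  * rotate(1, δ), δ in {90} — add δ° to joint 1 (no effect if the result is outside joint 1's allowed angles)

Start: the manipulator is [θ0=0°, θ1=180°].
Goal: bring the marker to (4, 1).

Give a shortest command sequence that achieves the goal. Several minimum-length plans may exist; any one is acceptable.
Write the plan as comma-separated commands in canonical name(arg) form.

t0: [θ0=0°, θ1=180°]
step 1 (rotate(1, 90)): [θ0=0°, θ1=270°]
step 2 (rotate(0, -90)): [θ0=270°, θ1=270°]
step 3 (rotate(0, -90)): [θ0=180°, θ1=270°]
step 4 (rotate(0, -90)): [θ0=90°, θ1=270°]
no 3-step plan works, so 4 is optimal.

rotate(1, 90), rotate(0, -90), rotate(0, -90), rotate(0, -90)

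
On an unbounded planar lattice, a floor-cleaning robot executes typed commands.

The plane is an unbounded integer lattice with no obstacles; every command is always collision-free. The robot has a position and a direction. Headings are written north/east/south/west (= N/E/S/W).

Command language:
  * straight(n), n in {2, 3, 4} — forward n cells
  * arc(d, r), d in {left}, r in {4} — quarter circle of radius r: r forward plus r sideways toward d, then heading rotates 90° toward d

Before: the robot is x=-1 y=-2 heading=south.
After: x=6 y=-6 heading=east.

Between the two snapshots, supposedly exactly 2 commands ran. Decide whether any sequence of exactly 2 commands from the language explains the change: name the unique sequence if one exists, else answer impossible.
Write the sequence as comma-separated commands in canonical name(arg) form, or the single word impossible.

arc(left, 4), straight(3)

key: order matters: swapping arc(left, 4) and straight(3) lands elsewhere
initial: x=-1 y=-2 heading=south
1. arc(left, 4) → x=3 y=-6 heading=east
2. straight(3) → x=6 y=-6 heading=east
uniquely the one of 16 2-step routes that fits.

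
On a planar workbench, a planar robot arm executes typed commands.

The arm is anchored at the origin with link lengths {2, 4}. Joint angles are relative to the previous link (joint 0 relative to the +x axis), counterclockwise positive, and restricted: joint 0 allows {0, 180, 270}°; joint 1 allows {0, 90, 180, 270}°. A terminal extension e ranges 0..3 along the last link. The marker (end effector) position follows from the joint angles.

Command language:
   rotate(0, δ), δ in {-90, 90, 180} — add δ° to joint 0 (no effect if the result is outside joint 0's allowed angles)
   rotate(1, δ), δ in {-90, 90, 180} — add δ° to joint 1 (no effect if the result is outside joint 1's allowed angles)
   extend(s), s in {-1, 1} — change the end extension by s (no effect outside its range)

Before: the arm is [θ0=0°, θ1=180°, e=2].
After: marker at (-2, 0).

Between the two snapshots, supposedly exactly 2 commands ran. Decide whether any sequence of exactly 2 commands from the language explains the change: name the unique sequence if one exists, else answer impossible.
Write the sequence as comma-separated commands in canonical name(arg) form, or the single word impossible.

extend(-1), extend(-1)

begin: [θ0=0°, θ1=180°, e=2]
1. extend(-1) → [θ0=0°, θ1=180°, e=1]
2. extend(-1) → [θ0=0°, θ1=180°, e=0]
all 64 alternatives checked — unique.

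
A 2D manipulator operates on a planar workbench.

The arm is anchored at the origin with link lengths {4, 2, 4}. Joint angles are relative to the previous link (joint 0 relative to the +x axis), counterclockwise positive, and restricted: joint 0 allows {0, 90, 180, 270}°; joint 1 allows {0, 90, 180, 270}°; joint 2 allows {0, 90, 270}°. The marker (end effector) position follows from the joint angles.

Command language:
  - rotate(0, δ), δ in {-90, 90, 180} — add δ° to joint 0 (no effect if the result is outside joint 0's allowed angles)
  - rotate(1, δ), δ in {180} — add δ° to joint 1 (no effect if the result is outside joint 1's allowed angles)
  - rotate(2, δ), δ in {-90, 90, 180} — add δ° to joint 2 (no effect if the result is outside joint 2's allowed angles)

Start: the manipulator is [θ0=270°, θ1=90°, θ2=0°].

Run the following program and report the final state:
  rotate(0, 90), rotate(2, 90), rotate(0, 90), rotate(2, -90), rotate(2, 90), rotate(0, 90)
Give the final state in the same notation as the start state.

[θ0=180°, θ1=90°, θ2=90°]

begin: [θ0=270°, θ1=90°, θ2=0°]
t=1 rotate(0, 90) ⇒ [θ0=0°, θ1=90°, θ2=0°]
t=2 rotate(2, 90) ⇒ [θ0=0°, θ1=90°, θ2=90°]
t=3 rotate(0, 90) ⇒ [θ0=90°, θ1=90°, θ2=90°]
t=4 rotate(2, -90) ⇒ [θ0=90°, θ1=90°, θ2=0°]
t=5 rotate(2, 90) ⇒ [θ0=90°, θ1=90°, θ2=90°]
t=6 rotate(0, 90) ⇒ [θ0=180°, θ1=90°, θ2=90°]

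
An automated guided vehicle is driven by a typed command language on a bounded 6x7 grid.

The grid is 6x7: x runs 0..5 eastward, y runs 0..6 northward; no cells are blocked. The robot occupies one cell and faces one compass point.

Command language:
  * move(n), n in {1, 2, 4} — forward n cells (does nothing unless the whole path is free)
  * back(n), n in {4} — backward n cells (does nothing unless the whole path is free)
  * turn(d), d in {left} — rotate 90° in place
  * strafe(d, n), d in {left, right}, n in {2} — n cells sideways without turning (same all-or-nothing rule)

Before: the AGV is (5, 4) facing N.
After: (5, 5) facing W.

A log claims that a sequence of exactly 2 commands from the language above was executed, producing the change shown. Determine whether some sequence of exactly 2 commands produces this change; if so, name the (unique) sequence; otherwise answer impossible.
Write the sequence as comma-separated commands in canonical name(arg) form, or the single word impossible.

key: running turn(left) before move(1) would end elsewhere — order is forced
start: (5, 4) facing N
[1] after move(1): (5, 5) facing N
[2] after turn(left): (5, 5) facing W
all 49 alternatives checked — unique.

move(1), turn(left)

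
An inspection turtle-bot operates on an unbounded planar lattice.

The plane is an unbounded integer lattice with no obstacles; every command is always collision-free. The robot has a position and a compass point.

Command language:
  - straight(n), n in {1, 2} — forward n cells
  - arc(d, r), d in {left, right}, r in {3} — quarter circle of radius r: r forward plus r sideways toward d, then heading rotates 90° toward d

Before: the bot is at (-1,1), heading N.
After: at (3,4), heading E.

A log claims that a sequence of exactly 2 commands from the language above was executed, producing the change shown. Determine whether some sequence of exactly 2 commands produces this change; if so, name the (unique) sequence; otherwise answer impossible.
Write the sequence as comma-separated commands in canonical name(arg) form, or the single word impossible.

key: cell and facing (now E) both changed — the 2 commands mix motion and turning
start: at (-1,1), heading N
[1] after arc(right, 3): at (2,4), heading E
[2] after straight(1): at (3,4), heading E
all 16 alternatives checked — unique.

arc(right, 3), straight(1)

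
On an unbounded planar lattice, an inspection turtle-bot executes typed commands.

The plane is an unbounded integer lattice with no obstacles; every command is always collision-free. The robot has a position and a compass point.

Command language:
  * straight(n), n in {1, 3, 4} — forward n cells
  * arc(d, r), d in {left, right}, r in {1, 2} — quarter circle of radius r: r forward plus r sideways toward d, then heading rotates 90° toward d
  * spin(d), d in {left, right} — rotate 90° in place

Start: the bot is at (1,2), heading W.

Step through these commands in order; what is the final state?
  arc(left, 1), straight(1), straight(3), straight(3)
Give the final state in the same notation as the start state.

t0: at (1,2), heading W
[1] after arc(left, 1): at (0,1), heading S
[2] after straight(1): at (0,0), heading S
[3] after straight(3): at (0,-3), heading S
[4] after straight(3): at (0,-6), heading S

at (0,-6), heading S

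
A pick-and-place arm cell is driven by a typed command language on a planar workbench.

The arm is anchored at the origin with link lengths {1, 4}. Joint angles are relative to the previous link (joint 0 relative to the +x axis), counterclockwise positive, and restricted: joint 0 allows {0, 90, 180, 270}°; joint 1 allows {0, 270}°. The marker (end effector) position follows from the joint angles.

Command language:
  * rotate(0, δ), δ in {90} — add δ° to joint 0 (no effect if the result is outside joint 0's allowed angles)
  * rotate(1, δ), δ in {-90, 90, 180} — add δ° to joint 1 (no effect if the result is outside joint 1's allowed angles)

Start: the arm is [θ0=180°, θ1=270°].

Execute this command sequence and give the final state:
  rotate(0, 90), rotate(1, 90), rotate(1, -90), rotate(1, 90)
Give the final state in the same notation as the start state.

[θ0=270°, θ1=0°]

from: [θ0=180°, θ1=270°]
step 1 (rotate(0, 90)): [θ0=270°, θ1=270°]
step 2 (rotate(1, 90)): [θ0=270°, θ1=0°]
step 3 (rotate(1, -90)): [θ0=270°, θ1=270°]
step 4 (rotate(1, 90)): [θ0=270°, θ1=0°]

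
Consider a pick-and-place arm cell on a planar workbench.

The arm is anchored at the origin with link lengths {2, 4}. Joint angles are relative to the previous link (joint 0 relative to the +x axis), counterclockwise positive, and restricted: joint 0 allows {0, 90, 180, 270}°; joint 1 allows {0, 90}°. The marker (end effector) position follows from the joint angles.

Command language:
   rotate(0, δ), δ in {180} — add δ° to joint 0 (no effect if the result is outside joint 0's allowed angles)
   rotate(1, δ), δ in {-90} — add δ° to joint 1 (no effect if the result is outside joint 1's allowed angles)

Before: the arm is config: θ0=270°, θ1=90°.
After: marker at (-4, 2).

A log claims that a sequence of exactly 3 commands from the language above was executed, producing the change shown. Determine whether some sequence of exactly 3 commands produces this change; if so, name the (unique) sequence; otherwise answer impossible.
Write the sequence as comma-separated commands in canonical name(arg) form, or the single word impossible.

rotate(0, 180), rotate(0, 180), rotate(0, 180)

from: config: θ0=270°, θ1=90°
step 1 (rotate(0, 180)): config: θ0=90°, θ1=90°
step 2 (rotate(0, 180)): config: θ0=270°, θ1=90°
step 3 (rotate(0, 180)): config: θ0=90°, θ1=90°
uniquely the one of 8 3-step routes that fits.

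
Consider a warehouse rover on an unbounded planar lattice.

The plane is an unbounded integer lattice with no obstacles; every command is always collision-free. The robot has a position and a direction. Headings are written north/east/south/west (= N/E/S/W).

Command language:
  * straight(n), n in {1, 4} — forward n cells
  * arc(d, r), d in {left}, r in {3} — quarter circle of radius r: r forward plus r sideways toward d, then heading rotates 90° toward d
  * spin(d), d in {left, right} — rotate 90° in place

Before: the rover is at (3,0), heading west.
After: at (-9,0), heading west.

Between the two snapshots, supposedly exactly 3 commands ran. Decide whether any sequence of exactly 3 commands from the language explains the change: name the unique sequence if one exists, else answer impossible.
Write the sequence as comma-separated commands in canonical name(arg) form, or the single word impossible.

straight(4), straight(4), straight(4)

key: still facing W at the end — nothing in the sequence rotates
begin: at (3,0), heading west
1. straight(4) → at (-1,0), heading west
2. straight(4) → at (-5,0), heading west
3. straight(4) → at (-9,0), heading west
no rival 3-sequence matches.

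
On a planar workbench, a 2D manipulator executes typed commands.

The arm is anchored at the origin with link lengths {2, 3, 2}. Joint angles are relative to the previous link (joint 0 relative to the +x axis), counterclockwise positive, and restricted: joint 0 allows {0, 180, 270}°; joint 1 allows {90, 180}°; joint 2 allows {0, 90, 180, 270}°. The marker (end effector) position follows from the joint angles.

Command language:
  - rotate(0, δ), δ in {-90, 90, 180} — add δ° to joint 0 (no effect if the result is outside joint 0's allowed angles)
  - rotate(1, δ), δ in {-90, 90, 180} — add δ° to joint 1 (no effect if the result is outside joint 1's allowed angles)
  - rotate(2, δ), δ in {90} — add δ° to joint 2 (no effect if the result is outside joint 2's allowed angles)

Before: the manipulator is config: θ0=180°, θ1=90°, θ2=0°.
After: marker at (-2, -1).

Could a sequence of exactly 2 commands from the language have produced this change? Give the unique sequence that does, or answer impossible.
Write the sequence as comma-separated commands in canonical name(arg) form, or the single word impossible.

rotate(2, 90), rotate(2, 90)

start: config: θ0=180°, θ1=90°, θ2=0°
step 1 (rotate(2, 90)): config: θ0=180°, θ1=90°, θ2=90°
step 2 (rotate(2, 90)): config: θ0=180°, θ1=90°, θ2=180°
no other 2-command option fits: unique.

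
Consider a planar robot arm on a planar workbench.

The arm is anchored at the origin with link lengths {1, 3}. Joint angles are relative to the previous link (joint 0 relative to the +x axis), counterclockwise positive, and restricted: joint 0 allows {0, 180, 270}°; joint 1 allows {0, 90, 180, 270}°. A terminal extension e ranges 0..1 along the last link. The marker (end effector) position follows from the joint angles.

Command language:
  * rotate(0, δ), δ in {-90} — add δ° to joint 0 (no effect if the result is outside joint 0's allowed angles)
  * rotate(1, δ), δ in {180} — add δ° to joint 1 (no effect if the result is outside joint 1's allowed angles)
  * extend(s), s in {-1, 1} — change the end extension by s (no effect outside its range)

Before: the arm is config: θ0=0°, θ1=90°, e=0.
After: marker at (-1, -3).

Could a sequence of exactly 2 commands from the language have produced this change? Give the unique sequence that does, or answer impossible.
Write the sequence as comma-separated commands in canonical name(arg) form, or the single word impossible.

rotate(0, -90), rotate(0, -90)

from: config: θ0=0°, θ1=90°, e=0
[1] after rotate(0, -90): config: θ0=270°, θ1=90°, e=0
[2] after rotate(0, -90): config: θ0=180°, θ1=90°, e=0
no rival 2-sequence matches.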